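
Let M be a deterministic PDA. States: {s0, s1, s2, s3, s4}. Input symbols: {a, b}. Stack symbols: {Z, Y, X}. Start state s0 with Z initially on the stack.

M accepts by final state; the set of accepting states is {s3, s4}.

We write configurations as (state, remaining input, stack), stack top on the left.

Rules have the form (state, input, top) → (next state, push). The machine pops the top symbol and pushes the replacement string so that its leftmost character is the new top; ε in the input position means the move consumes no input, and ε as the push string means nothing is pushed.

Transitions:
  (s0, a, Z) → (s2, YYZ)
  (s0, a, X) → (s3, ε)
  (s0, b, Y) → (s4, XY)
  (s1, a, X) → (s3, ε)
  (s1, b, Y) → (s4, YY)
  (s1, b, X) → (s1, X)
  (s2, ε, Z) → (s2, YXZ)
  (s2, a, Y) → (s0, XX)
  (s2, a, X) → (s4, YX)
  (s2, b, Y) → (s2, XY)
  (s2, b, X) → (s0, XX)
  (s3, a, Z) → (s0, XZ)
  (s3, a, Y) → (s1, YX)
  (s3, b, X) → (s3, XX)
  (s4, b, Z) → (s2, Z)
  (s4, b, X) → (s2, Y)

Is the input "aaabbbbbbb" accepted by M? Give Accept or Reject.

Accept

(s0, aaabbbbbbb, Z) ⊢ (s2, aabbbbbbb, YYZ) ⊢ (s0, abbbbbbb, XXYZ) ⊢ (s3, bbbbbbb, XYZ) ⊢ (s3, bbbbbb, XXYZ) ⊢ (s3, bbbbb, XXXYZ) ⊢ (s3, bbbb, XXXXYZ) ⊢ (s3, bbb, XXXXXYZ) ⊢ (s3, bb, XXXXXXYZ) ⊢ (s3, b, XXXXXXXYZ) ⊢ (s3, ε, XXXXXXXXYZ)
All input consumed; state s3 ∈ F.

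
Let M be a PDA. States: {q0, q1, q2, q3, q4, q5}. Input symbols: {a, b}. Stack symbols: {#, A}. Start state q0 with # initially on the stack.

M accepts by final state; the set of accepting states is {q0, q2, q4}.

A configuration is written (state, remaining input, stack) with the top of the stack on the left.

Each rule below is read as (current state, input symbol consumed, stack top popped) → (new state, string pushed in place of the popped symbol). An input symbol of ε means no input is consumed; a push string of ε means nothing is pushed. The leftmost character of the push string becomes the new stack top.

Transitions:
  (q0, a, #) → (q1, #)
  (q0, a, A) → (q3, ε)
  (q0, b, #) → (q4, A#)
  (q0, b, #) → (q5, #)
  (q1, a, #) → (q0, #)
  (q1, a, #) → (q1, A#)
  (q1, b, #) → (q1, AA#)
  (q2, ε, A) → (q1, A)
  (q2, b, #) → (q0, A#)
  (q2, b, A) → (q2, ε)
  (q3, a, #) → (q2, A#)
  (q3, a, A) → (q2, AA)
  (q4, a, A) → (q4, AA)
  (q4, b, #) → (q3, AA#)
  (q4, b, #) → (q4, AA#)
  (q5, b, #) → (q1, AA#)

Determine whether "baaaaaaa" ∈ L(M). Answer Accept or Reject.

One accepting computation: (q0, baaaaaaa, #) ⊢ (q4, aaaaaaa, A#) ⊢ (q4, aaaaaa, AA#) ⊢ (q4, aaaaa, AAA#) ⊢ (q4, aaaa, AAAA#) ⊢ (q4, aaa, AAAAA#) ⊢ (q4, aa, AAAAAA#) ⊢ (q4, a, AAAAAAA#) ⊢ (q4, ε, AAAAAAAA#)
All input consumed and state q4 ∈ F.

Accept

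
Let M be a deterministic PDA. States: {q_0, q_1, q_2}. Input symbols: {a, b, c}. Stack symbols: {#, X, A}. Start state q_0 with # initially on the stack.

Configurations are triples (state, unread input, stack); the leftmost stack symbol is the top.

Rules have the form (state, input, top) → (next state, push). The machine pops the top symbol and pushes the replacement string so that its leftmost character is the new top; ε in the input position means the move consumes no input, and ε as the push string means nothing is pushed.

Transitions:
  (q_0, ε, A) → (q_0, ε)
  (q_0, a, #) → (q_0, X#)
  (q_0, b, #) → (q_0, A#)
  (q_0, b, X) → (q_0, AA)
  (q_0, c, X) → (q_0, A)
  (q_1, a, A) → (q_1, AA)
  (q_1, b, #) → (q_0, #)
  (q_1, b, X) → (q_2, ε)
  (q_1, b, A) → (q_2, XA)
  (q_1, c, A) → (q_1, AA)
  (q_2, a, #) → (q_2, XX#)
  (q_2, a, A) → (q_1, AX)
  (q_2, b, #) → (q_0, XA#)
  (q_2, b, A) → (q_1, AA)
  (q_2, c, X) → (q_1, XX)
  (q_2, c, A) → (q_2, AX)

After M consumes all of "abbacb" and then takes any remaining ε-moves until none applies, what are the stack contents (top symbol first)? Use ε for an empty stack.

(q_0, abbacb, #)
  read a, top #: go to q_0, push X# → (q_0, bbacb, X#)
  read b, top X: go to q_0, push AA → (q_0, bacb, AA#)
  ε-move, top A: go to q_0, push ε → (q_0, bacb, A#)
  ε-move, top A: go to q_0, push ε → (q_0, bacb, #)
  read b, top #: go to q_0, push A# → (q_0, acb, A#)
  ε-move, top A: go to q_0, push ε → (q_0, acb, #)
  read a, top #: go to q_0, push X# → (q_0, cb, X#)
  read c, top X: go to q_0, push A → (q_0, b, A#)
  ε-move, top A: go to q_0, push ε → (q_0, b, #)
  read b, top #: go to q_0, push A# → (q_0, ε, A#)
  ε-move, top A: go to q_0, push ε → (q_0, ε, #)
All input consumed in state q_0 with stack #.

#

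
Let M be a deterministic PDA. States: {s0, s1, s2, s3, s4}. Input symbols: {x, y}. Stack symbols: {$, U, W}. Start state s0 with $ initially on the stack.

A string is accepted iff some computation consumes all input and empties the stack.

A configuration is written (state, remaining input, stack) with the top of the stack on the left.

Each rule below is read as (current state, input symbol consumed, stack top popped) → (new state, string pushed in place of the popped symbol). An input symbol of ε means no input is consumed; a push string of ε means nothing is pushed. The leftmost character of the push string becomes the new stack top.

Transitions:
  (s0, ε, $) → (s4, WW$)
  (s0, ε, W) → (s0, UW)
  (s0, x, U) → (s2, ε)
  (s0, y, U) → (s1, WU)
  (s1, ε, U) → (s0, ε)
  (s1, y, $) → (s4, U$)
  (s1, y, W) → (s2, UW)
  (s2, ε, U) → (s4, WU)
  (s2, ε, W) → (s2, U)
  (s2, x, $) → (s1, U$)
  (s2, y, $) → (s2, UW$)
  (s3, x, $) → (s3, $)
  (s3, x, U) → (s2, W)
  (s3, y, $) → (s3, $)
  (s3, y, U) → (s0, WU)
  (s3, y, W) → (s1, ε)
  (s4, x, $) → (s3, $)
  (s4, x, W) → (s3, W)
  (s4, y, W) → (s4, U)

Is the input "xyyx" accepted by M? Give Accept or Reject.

(s0, xyyx, $)
  ε-move, top $: go to s4, push WW$ → (s4, xyyx, WW$)
  read x, top W: go to s3, push W → (s3, yyx, WW$)
  read y, top W: go to s1, push ε → (s1, yx, W$)
  read y, top W: go to s2, push UW → (s2, x, UW$)
  ε-move, top U: go to s4, push WU → (s4, x, WUW$)
  read x, top W: go to s3, push W → (s3, ε, WUW$)
All input consumed; stack is WUW$, not empty, and no further ε-move applies.

Reject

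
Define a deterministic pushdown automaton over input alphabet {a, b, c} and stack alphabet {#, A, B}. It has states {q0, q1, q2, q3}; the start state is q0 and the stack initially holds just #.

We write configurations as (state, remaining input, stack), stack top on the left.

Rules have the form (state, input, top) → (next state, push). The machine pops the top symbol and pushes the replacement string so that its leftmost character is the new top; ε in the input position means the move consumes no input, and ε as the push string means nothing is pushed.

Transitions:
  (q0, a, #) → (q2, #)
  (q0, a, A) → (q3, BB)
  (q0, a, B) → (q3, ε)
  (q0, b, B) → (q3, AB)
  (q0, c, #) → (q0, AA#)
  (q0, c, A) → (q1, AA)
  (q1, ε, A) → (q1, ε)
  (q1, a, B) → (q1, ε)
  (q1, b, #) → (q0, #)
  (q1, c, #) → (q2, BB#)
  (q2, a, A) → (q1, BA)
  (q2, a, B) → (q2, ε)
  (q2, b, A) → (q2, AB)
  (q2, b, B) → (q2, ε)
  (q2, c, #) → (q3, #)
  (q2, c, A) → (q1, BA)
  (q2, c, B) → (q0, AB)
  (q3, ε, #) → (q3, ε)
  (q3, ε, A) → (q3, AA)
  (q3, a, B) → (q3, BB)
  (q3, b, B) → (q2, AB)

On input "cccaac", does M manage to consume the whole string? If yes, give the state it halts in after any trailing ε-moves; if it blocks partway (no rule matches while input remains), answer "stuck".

q3

(q0, cccaac, #) ⊢ (q0, ccaac, AA#) ⊢ (q1, caac, AAA#) ⊢ (q1, caac, AA#) ⊢ (q1, caac, A#) ⊢ (q1, caac, #) ⊢ (q2, aac, BB#) ⊢ (q2, ac, B#) ⊢ (q2, c, #) ⊢ (q3, ε, #) ⊢ (q3, ε, ε)
All input consumed; M is in state q3.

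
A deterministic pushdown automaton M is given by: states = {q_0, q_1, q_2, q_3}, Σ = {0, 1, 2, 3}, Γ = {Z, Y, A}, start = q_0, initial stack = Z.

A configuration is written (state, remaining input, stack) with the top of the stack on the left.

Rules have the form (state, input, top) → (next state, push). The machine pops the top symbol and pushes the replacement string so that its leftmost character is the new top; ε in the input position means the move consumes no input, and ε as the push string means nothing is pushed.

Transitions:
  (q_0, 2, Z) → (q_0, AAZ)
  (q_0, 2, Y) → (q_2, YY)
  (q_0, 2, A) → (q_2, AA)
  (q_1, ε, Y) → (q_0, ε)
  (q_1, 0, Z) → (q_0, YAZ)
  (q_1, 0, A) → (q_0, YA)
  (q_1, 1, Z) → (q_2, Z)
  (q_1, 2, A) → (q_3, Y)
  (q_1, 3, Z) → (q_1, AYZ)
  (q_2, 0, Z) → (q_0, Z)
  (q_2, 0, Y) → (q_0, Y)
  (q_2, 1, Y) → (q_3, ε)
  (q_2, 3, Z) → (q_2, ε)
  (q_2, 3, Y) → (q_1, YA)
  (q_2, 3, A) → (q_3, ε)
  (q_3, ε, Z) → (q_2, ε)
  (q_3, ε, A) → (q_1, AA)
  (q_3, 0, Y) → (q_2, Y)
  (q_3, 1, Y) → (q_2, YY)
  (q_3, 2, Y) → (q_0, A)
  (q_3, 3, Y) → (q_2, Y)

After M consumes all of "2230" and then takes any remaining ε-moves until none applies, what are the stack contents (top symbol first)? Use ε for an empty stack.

(q_0, 2230, Z) ⊢ (q_0, 230, AAZ) ⊢ (q_2, 30, AAAZ) ⊢ (q_3, 0, AAZ) ⊢ (q_1, 0, AAAZ) ⊢ (q_0, ε, YAAAZ)
All input consumed in state q_0 with stack YAAAZ.

YAAAZ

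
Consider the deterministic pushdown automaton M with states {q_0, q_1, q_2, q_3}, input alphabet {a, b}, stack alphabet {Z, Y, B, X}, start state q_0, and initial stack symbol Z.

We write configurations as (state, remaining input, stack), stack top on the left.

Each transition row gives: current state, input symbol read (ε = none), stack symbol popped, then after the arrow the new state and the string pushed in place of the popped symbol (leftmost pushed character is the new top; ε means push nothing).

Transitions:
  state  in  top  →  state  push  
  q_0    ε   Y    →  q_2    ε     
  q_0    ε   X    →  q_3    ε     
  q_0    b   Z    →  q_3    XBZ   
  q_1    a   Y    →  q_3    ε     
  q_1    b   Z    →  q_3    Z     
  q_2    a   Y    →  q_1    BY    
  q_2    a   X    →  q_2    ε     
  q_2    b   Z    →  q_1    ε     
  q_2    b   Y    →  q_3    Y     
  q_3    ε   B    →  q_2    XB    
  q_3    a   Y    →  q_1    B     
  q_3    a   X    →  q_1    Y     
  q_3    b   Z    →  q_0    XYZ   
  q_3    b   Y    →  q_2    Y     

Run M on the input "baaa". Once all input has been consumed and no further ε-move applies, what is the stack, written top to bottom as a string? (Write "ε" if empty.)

(q_0, baaa, Z)
  read b, top Z: go to q_3, push XBZ → (q_3, aaa, XBZ)
  read a, top X: go to q_1, push Y → (q_1, aa, YBZ)
  read a, top Y: go to q_3, push ε → (q_3, a, BZ)
  ε-move, top B: go to q_2, push XB → (q_2, a, XBZ)
  read a, top X: go to q_2, push ε → (q_2, ε, BZ)
All input consumed in state q_2 with stack BZ.

BZ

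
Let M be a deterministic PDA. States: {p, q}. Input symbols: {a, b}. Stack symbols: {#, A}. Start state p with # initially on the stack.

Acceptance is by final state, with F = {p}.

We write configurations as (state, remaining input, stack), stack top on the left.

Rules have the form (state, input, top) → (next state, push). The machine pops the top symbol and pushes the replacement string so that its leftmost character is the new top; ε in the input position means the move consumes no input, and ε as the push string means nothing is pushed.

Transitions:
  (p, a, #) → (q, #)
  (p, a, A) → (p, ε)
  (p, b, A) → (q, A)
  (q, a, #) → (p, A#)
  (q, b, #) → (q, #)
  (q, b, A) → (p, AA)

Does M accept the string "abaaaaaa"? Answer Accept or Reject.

(p, abaaaaaa, #) ⊢ (q, baaaaaa, #) ⊢ (q, aaaaaa, #) ⊢ (p, aaaaa, A#) ⊢ (p, aaaa, #) ⊢ (q, aaa, #) ⊢ (p, aa, A#) ⊢ (p, a, #) ⊢ (q, ε, #)
All input consumed; state q ∉ F and no further ε-move applies.

Reject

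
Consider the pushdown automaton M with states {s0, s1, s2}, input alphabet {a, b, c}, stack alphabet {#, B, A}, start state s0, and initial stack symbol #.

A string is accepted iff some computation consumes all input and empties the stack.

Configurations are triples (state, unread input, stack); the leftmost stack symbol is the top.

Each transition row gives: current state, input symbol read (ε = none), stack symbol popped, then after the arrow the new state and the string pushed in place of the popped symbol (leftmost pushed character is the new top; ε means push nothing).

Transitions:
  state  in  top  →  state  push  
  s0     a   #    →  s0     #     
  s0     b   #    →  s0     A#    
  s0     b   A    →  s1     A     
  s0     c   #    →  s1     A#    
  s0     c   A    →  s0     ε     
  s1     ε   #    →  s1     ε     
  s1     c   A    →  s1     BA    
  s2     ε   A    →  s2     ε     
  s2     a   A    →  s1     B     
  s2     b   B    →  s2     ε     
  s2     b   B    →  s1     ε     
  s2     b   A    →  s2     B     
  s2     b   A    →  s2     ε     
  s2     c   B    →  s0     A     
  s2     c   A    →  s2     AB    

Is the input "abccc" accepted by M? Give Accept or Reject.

No computation consumes all input and empties the stack.

Reject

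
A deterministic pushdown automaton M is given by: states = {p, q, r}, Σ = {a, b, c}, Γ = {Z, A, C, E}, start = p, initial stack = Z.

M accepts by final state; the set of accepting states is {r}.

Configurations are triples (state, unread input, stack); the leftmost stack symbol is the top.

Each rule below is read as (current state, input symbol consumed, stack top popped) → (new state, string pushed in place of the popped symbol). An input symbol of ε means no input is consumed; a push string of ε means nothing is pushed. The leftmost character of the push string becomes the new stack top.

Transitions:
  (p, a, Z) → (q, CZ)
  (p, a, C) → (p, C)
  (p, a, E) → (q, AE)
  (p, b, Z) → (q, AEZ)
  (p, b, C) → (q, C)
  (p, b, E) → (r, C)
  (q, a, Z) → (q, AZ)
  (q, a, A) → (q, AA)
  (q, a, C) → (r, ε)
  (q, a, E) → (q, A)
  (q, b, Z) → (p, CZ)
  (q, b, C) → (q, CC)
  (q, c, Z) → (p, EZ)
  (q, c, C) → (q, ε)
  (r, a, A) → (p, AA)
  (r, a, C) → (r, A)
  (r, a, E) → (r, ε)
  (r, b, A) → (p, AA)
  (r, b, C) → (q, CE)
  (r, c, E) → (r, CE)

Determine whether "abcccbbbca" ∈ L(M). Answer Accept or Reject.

Accept

(p, abcccbbbca, Z)
  read a, top Z: go to q, push CZ → (q, bcccbbbca, CZ)
  read b, top C: go to q, push CC → (q, cccbbbca, CCZ)
  read c, top C: go to q, push ε → (q, ccbbbca, CZ)
  read c, top C: go to q, push ε → (q, cbbbca, Z)
  read c, top Z: go to p, push EZ → (p, bbbca, EZ)
  read b, top E: go to r, push C → (r, bbca, CZ)
  read b, top C: go to q, push CE → (q, bca, CEZ)
  read b, top C: go to q, push CC → (q, ca, CCEZ)
  read c, top C: go to q, push ε → (q, a, CEZ)
  read a, top C: go to r, push ε → (r, ε, EZ)
All input consumed; state r ∈ F.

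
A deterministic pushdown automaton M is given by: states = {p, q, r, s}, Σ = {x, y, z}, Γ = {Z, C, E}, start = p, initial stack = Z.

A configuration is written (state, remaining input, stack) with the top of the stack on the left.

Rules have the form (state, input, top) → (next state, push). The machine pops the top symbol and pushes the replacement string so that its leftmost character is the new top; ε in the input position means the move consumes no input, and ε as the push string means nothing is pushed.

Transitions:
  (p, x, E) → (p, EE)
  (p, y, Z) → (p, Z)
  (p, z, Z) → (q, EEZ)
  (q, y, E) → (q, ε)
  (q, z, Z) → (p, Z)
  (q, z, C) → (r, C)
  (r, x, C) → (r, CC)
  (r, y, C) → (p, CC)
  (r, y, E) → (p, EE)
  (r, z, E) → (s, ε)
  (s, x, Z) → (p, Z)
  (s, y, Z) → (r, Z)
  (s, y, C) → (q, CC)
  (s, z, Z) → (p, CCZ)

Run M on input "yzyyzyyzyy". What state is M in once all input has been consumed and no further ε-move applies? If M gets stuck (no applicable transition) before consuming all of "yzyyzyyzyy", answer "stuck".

(p, yzyyzyyzyy, Z)
  read y, top Z: go to p, push Z → (p, zyyzyyzyy, Z)
  read z, top Z: go to q, push EEZ → (q, yyzyyzyy, EEZ)
  read y, top E: go to q, push ε → (q, yzyyzyy, EZ)
  read y, top E: go to q, push ε → (q, zyyzyy, Z)
  read z, top Z: go to p, push Z → (p, yyzyy, Z)
  read y, top Z: go to p, push Z → (p, yzyy, Z)
  read y, top Z: go to p, push Z → (p, zyy, Z)
  read z, top Z: go to q, push EEZ → (q, yy, EEZ)
  read y, top E: go to q, push ε → (q, y, EZ)
  read y, top E: go to q, push ε → (q, ε, Z)
All input consumed; M is in state q.

q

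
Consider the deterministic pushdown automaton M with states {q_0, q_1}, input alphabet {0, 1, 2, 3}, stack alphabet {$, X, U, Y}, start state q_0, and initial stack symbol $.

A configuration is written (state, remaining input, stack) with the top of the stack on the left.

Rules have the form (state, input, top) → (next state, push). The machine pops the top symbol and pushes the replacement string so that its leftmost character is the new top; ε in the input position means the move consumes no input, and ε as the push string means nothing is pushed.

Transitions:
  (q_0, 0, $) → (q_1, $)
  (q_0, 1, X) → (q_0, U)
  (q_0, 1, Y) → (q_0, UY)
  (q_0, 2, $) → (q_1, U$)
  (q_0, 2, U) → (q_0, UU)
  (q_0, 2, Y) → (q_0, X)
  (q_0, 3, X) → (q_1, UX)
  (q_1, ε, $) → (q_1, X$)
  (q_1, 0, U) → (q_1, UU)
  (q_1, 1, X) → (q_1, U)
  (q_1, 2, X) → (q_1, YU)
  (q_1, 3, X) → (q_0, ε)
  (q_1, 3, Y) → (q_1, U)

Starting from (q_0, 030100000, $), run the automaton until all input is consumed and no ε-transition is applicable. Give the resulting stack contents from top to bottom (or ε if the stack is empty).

UUUUUU$

(q_0, 030100000, $) ⊢ (q_1, 30100000, $) ⊢ (q_1, 30100000, X$) ⊢ (q_0, 0100000, $) ⊢ (q_1, 100000, $) ⊢ (q_1, 100000, X$) ⊢ (q_1, 00000, U$) ⊢ (q_1, 0000, UU$) ⊢ (q_1, 000, UUU$) ⊢ (q_1, 00, UUUU$) ⊢ (q_1, 0, UUUUU$) ⊢ (q_1, ε, UUUUUU$)
All input consumed in state q_1 with stack UUUUUU$.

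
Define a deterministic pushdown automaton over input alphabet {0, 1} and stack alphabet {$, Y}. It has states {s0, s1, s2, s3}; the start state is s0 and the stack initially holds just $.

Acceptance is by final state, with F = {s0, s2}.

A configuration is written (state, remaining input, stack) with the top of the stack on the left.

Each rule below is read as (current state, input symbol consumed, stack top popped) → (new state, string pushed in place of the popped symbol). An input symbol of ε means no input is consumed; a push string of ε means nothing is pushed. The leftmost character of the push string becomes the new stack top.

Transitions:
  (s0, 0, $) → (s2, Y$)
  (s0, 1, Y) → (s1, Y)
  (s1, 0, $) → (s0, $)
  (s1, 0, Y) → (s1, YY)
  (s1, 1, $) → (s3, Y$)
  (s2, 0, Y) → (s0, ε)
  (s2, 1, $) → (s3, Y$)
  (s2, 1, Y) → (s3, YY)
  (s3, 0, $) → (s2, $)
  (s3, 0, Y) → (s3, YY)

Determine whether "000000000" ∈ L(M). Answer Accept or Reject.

Accept

(s0, 000000000, $)
  read 0, top $: go to s2, push Y$ → (s2, 00000000, Y$)
  read 0, top Y: go to s0, push ε → (s0, 0000000, $)
  read 0, top $: go to s2, push Y$ → (s2, 000000, Y$)
  read 0, top Y: go to s0, push ε → (s0, 00000, $)
  read 0, top $: go to s2, push Y$ → (s2, 0000, Y$)
  read 0, top Y: go to s0, push ε → (s0, 000, $)
  read 0, top $: go to s2, push Y$ → (s2, 00, Y$)
  read 0, top Y: go to s0, push ε → (s0, 0, $)
  read 0, top $: go to s2, push Y$ → (s2, ε, Y$)
All input consumed; state s2 ∈ F.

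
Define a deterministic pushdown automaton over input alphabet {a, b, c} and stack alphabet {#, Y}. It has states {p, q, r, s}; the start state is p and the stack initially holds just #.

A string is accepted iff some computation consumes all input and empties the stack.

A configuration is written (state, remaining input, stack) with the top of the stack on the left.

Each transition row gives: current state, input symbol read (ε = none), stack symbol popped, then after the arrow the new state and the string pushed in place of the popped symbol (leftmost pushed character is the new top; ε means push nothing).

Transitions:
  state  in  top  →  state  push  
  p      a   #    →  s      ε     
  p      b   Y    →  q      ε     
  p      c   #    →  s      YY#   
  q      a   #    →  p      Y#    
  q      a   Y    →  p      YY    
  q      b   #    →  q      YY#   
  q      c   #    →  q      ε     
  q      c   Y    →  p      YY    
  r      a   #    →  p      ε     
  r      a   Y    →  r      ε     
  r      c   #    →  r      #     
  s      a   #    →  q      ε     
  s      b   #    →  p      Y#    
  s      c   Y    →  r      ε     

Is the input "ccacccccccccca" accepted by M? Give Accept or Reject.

Accept

(p, ccacccccccccca, #)
  read c, top #: go to s, push YY# → (s, cacccccccccca, YY#)
  read c, top Y: go to r, push ε → (r, acccccccccca, Y#)
  read a, top Y: go to r, push ε → (r, cccccccccca, #)
  read c, top #: go to r, push # → (r, ccccccccca, #)
  read c, top #: go to r, push # → (r, cccccccca, #)
  read c, top #: go to r, push # → (r, ccccccca, #)
  read c, top #: go to r, push # → (r, cccccca, #)
  read c, top #: go to r, push # → (r, ccccca, #)
  read c, top #: go to r, push # → (r, cccca, #)
  read c, top #: go to r, push # → (r, ccca, #)
  read c, top #: go to r, push # → (r, cca, #)
  read c, top #: go to r, push # → (r, ca, #)
  read c, top #: go to r, push # → (r, a, #)
  read a, top #: go to p, push ε → (p, ε, ε)
All input consumed and the stack is empty.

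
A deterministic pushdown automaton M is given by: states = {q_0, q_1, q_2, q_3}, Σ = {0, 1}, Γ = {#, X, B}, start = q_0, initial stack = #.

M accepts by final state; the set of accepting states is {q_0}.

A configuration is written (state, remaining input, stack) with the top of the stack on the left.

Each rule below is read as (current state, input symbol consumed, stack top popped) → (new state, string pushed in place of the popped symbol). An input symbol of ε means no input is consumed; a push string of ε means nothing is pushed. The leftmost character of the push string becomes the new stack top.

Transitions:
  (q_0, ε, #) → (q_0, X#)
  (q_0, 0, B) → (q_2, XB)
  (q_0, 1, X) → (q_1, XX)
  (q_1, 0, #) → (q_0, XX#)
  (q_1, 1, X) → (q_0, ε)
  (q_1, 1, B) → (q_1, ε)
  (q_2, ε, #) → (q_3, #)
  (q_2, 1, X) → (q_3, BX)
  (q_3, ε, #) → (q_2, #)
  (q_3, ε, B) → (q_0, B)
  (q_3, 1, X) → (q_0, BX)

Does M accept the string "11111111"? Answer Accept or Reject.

(q_0, 11111111, #)
  ε-move, top #: go to q_0, push X# → (q_0, 11111111, X#)
  read 1, top X: go to q_1, push XX → (q_1, 1111111, XX#)
  read 1, top X: go to q_0, push ε → (q_0, 111111, X#)
  read 1, top X: go to q_1, push XX → (q_1, 11111, XX#)
  read 1, top X: go to q_0, push ε → (q_0, 1111, X#)
  read 1, top X: go to q_1, push XX → (q_1, 111, XX#)
  read 1, top X: go to q_0, push ε → (q_0, 11, X#)
  read 1, top X: go to q_1, push XX → (q_1, 1, XX#)
  read 1, top X: go to q_0, push ε → (q_0, ε, X#)
All input consumed; state q_0 ∈ F.

Accept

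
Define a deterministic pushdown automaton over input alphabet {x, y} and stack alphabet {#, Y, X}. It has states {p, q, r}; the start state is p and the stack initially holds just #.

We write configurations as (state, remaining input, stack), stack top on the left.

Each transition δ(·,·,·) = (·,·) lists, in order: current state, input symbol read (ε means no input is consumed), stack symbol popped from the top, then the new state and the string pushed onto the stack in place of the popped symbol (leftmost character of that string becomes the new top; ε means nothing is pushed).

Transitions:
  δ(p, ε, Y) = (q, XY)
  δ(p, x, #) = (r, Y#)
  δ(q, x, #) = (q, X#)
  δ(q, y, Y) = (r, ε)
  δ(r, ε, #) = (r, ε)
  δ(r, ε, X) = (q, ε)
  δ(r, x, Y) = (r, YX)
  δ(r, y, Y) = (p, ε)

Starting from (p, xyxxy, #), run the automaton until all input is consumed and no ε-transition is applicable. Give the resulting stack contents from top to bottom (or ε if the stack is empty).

X#

(p, xyxxy, #)
  read x, top #: go to r, push Y# → (r, yxxy, Y#)
  read y, top Y: go to p, push ε → (p, xxy, #)
  read x, top #: go to r, push Y# → (r, xy, Y#)
  read x, top Y: go to r, push YX → (r, y, YX#)
  read y, top Y: go to p, push ε → (p, ε, X#)
All input consumed in state p with stack X#.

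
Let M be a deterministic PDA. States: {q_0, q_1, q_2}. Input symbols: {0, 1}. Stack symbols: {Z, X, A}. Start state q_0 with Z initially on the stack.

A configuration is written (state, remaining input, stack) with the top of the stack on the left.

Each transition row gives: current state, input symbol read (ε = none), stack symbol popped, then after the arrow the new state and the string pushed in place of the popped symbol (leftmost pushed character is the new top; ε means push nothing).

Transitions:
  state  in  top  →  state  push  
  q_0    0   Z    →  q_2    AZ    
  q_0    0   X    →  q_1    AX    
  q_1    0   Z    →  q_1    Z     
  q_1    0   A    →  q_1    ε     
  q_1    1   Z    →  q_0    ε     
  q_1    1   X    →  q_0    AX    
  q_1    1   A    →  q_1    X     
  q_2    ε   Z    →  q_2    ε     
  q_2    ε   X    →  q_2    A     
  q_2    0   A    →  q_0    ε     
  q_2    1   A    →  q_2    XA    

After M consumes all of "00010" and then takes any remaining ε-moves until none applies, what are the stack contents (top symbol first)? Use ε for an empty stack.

(q_0, 00010, Z)
  read 0, top Z: go to q_2, push AZ → (q_2, 0010, AZ)
  read 0, top A: go to q_0, push ε → (q_0, 010, Z)
  read 0, top Z: go to q_2, push AZ → (q_2, 10, AZ)
  read 1, top A: go to q_2, push XA → (q_2, 0, XAZ)
  ε-move, top X: go to q_2, push A → (q_2, 0, AAZ)
  read 0, top A: go to q_0, push ε → (q_0, ε, AZ)
All input consumed in state q_0 with stack AZ.

AZ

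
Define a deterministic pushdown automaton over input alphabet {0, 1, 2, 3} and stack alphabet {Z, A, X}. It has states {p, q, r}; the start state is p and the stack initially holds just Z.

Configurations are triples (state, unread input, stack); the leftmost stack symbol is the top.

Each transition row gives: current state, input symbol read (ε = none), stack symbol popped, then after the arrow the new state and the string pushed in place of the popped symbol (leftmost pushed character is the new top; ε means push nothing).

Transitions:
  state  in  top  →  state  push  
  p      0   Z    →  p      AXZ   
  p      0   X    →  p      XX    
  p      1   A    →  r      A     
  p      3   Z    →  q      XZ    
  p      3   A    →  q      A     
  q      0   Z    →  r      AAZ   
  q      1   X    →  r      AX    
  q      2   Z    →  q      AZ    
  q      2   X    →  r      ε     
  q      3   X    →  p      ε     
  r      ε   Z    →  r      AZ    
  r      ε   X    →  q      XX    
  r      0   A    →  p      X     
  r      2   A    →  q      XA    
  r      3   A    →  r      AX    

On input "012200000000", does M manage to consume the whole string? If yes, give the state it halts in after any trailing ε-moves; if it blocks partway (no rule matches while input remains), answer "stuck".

p

(p, 012200000000, Z)
  read 0, top Z: go to p, push AXZ → (p, 12200000000, AXZ)
  read 1, top A: go to r, push A → (r, 2200000000, AXZ)
  read 2, top A: go to q, push XA → (q, 200000000, XAXZ)
  read 2, top X: go to r, push ε → (r, 00000000, AXZ)
  read 0, top A: go to p, push X → (p, 0000000, XXZ)
  read 0, top X: go to p, push XX → (p, 000000, XXXZ)
  read 0, top X: go to p, push XX → (p, 00000, XXXXZ)
  read 0, top X: go to p, push XX → (p, 0000, XXXXXZ)
  read 0, top X: go to p, push XX → (p, 000, XXXXXXZ)
  read 0, top X: go to p, push XX → (p, 00, XXXXXXXZ)
  read 0, top X: go to p, push XX → (p, 0, XXXXXXXXZ)
  read 0, top X: go to p, push XX → (p, ε, XXXXXXXXXZ)
All input consumed; M is in state p.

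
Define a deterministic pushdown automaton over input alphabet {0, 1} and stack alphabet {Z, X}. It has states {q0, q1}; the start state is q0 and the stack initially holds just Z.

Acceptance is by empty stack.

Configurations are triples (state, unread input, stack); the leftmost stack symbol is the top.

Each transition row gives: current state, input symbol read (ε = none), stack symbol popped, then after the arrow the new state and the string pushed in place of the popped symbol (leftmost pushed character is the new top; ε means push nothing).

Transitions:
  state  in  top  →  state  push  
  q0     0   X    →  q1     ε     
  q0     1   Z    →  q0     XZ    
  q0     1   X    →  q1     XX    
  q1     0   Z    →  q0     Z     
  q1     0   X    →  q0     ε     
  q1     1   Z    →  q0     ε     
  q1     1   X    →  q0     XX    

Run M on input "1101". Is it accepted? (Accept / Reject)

(q0, 1101, Z)
  read 1, top Z: go to q0, push XZ → (q0, 101, XZ)
  read 1, top X: go to q1, push XX → (q1, 01, XXZ)
  read 0, top X: go to q0, push ε → (q0, 1, XZ)
  read 1, top X: go to q1, push XX → (q1, ε, XXZ)
All input consumed; stack is XXZ, not empty, and no further ε-move applies.

Reject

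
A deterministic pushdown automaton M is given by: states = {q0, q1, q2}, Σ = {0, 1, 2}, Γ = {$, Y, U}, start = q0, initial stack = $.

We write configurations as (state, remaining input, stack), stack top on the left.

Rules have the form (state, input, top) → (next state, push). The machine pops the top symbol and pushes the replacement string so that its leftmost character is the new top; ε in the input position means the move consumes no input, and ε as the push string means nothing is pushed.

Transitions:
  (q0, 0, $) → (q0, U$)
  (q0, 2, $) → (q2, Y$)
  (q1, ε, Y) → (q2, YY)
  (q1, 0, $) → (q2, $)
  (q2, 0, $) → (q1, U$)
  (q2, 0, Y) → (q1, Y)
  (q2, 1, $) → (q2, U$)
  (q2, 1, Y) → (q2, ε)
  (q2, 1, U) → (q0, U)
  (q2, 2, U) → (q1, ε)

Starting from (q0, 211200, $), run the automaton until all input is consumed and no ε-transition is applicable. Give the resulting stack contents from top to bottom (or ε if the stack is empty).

(q0, 211200, $)
  read 2, top $: go to q2, push Y$ → (q2, 11200, Y$)
  read 1, top Y: go to q2, push ε → (q2, 1200, $)
  read 1, top $: go to q2, push U$ → (q2, 200, U$)
  read 2, top U: go to q1, push ε → (q1, 00, $)
  read 0, top $: go to q2, push $ → (q2, 0, $)
  read 0, top $: go to q1, push U$ → (q1, ε, U$)
All input consumed in state q1 with stack U$.

U$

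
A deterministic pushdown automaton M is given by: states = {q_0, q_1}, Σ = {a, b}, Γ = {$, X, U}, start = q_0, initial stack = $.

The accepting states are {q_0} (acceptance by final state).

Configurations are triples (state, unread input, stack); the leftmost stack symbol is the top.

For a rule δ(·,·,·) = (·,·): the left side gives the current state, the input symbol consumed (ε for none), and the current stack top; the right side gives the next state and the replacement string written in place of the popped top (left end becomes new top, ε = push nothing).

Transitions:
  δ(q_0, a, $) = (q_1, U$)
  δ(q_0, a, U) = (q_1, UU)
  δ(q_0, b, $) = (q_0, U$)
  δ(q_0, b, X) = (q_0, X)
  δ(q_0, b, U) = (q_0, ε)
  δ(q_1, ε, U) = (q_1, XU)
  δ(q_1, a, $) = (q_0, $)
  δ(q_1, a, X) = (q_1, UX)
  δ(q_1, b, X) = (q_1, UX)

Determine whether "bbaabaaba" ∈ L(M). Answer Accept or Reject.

(q_0, bbaabaaba, $)
  read b, top $: go to q_0, push U$ → (q_0, baabaaba, U$)
  read b, top U: go to q_0, push ε → (q_0, aabaaba, $)
  read a, top $: go to q_1, push U$ → (q_1, abaaba, U$)
  ε-move, top U: go to q_1, push XU → (q_1, abaaba, XU$)
  read a, top X: go to q_1, push UX → (q_1, baaba, UXU$)
  ε-move, top U: go to q_1, push XU → (q_1, baaba, XUXU$)
  read b, top X: go to q_1, push UX → (q_1, aaba, UXUXU$)
  ε-move, top U: go to q_1, push XU → (q_1, aaba, XUXUXU$)
  read a, top X: go to q_1, push UX → (q_1, aba, UXUXUXU$)
  ε-move, top U: go to q_1, push XU → (q_1, aba, XUXUXUXU$)
  read a, top X: go to q_1, push UX → (q_1, ba, UXUXUXUXU$)
  ε-move, top U: go to q_1, push XU → (q_1, ba, XUXUXUXUXU$)
  read b, top X: go to q_1, push UX → (q_1, a, UXUXUXUXUXU$)
  ε-move, top U: go to q_1, push XU → (q_1, a, XUXUXUXUXUXU$)
  read a, top X: go to q_1, push UX → (q_1, ε, UXUXUXUXUXUXU$)
  ε-move, top U: go to q_1, push XU → (q_1, ε, XUXUXUXUXUXUXU$)
All input consumed; state q_1 ∉ F and no further ε-move applies.

Reject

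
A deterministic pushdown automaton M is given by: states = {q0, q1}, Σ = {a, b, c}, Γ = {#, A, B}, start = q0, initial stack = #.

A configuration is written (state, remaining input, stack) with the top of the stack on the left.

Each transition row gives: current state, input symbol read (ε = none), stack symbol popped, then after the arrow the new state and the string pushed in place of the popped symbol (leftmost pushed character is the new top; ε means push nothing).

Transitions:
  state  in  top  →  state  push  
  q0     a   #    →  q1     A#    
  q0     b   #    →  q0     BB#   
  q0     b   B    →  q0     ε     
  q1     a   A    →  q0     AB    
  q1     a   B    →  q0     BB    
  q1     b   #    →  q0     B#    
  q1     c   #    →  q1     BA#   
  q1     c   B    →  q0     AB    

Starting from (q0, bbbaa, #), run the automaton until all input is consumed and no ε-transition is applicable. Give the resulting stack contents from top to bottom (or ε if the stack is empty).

(q0, bbbaa, #) ⊢ (q0, bbaa, BB#) ⊢ (q0, baa, B#) ⊢ (q0, aa, #) ⊢ (q1, a, A#) ⊢ (q0, ε, AB#)
All input consumed in state q0 with stack AB#.

AB#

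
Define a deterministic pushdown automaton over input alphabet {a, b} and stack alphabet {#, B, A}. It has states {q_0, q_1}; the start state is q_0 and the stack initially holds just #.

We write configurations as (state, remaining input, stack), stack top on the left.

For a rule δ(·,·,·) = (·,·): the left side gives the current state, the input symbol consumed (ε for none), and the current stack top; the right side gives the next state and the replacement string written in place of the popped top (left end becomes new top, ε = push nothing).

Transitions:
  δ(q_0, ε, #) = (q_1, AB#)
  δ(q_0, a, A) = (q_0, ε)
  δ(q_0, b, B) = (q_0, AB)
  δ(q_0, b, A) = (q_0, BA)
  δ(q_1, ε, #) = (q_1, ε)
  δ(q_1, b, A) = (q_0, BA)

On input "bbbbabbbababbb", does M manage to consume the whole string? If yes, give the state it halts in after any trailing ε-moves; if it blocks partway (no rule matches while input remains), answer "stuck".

(q_0, bbbbabbbababbb, #) ⊢ (q_1, bbbbabbbababbb, AB#) ⊢ (q_0, bbbabbbababbb, BAB#) ⊢ (q_0, bbabbbababbb, ABAB#) ⊢ (q_0, babbbababbb, BABAB#) ⊢ (q_0, abbbababbb, ABABAB#) ⊢ (q_0, bbbababbb, BABAB#) ⊢ (q_0, bbababbb, ABABAB#) ⊢ (q_0, bababbb, BABABAB#) ⊢ (q_0, ababbb, ABABABAB#) ⊢ (q_0, babbb, BABABAB#) ⊢ (q_0, abbb, ABABABAB#) ⊢ (q_0, bbb, BABABAB#) ⊢ (q_0, bb, ABABABAB#) ⊢ (q_0, b, BABABABAB#) ⊢ (q_0, ε, ABABABABAB#)
All input consumed; M is in state q_0.

q_0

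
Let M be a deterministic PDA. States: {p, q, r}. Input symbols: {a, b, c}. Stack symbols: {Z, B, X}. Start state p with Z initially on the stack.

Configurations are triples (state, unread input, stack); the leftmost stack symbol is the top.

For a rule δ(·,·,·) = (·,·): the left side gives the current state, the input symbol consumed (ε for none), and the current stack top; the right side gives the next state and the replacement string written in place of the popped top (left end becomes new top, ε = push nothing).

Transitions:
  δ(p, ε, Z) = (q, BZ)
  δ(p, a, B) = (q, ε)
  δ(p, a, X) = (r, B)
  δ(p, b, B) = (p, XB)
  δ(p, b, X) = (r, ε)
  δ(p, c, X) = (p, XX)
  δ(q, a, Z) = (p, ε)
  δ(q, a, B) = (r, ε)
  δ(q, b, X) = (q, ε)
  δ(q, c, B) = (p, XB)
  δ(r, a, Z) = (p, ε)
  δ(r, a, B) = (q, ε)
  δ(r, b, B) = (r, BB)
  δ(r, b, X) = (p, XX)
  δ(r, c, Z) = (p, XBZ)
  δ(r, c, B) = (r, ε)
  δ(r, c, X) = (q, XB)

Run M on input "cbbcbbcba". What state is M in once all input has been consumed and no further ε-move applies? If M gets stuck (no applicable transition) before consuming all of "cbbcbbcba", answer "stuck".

(p, cbbcbbcba, Z)
  ε-move, top Z: go to q, push BZ → (q, cbbcbbcba, BZ)
  read c, top B: go to p, push XB → (p, bbcbbcba, XBZ)
  read b, top X: go to r, push ε → (r, bcbbcba, BZ)
  read b, top B: go to r, push BB → (r, cbbcba, BBZ)
  read c, top B: go to r, push ε → (r, bbcba, BZ)
  read b, top B: go to r, push BB → (r, bcba, BBZ)
  read b, top B: go to r, push BB → (r, cba, BBBZ)
  read c, top B: go to r, push ε → (r, ba, BBZ)
  read b, top B: go to r, push BB → (r, a, BBBZ)
  read a, top B: go to q, push ε → (q, ε, BBZ)
All input consumed; M is in state q.

q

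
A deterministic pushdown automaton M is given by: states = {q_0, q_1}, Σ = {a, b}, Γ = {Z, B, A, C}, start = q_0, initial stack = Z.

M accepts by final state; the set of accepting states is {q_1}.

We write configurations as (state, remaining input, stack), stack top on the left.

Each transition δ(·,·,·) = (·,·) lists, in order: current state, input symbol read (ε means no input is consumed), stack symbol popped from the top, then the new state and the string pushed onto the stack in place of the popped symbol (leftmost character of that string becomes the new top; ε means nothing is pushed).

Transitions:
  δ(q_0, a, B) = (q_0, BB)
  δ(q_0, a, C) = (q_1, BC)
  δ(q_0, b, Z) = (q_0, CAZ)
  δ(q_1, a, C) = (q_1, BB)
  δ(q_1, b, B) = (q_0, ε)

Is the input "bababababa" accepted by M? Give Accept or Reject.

(q_0, bababababa, Z)
  read b, top Z: go to q_0, push CAZ → (q_0, ababababa, CAZ)
  read a, top C: go to q_1, push BC → (q_1, babababa, BCAZ)
  read b, top B: go to q_0, push ε → (q_0, abababa, CAZ)
  read a, top C: go to q_1, push BC → (q_1, bababa, BCAZ)
  read b, top B: go to q_0, push ε → (q_0, ababa, CAZ)
  read a, top C: go to q_1, push BC → (q_1, baba, BCAZ)
  read b, top B: go to q_0, push ε → (q_0, aba, CAZ)
  read a, top C: go to q_1, push BC → (q_1, ba, BCAZ)
  read b, top B: go to q_0, push ε → (q_0, a, CAZ)
  read a, top C: go to q_1, push BC → (q_1, ε, BCAZ)
All input consumed; state q_1 ∈ F.

Accept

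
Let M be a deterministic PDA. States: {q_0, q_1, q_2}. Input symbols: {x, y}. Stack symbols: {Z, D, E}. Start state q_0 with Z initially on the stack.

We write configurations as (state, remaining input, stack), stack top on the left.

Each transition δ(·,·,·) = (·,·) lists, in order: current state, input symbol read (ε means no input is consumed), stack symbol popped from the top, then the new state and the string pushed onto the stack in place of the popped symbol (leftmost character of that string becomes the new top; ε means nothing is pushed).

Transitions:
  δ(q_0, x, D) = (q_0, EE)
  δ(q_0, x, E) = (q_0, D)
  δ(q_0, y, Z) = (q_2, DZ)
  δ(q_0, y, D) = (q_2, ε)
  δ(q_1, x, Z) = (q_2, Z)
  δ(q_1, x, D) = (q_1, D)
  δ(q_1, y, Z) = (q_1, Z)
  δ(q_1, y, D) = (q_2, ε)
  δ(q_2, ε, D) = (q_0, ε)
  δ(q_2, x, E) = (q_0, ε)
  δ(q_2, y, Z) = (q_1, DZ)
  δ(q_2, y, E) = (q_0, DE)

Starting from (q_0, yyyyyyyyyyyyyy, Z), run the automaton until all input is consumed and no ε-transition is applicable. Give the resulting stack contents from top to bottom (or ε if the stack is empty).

Z

(q_0, yyyyyyyyyyyyyy, Z)
  read y, top Z: go to q_2, push DZ → (q_2, yyyyyyyyyyyyy, DZ)
  ε-move, top D: go to q_0, push ε → (q_0, yyyyyyyyyyyyy, Z)
  read y, top Z: go to q_2, push DZ → (q_2, yyyyyyyyyyyy, DZ)
  ε-move, top D: go to q_0, push ε → (q_0, yyyyyyyyyyyy, Z)
  read y, top Z: go to q_2, push DZ → (q_2, yyyyyyyyyyy, DZ)
  ε-move, top D: go to q_0, push ε → (q_0, yyyyyyyyyyy, Z)
  read y, top Z: go to q_2, push DZ → (q_2, yyyyyyyyyy, DZ)
  ε-move, top D: go to q_0, push ε → (q_0, yyyyyyyyyy, Z)
  read y, top Z: go to q_2, push DZ → (q_2, yyyyyyyyy, DZ)
  ε-move, top D: go to q_0, push ε → (q_0, yyyyyyyyy, Z)
  read y, top Z: go to q_2, push DZ → (q_2, yyyyyyyy, DZ)
  ε-move, top D: go to q_0, push ε → (q_0, yyyyyyyy, Z)
  read y, top Z: go to q_2, push DZ → (q_2, yyyyyyy, DZ)
  ε-move, top D: go to q_0, push ε → (q_0, yyyyyyy, Z)
  read y, top Z: go to q_2, push DZ → (q_2, yyyyyy, DZ)
  ε-move, top D: go to q_0, push ε → (q_0, yyyyyy, Z)
  read y, top Z: go to q_2, push DZ → (q_2, yyyyy, DZ)
  ε-move, top D: go to q_0, push ε → (q_0, yyyyy, Z)
  read y, top Z: go to q_2, push DZ → (q_2, yyyy, DZ)
  ε-move, top D: go to q_0, push ε → (q_0, yyyy, Z)
  read y, top Z: go to q_2, push DZ → (q_2, yyy, DZ)
  ε-move, top D: go to q_0, push ε → (q_0, yyy, Z)
  read y, top Z: go to q_2, push DZ → (q_2, yy, DZ)
  ε-move, top D: go to q_0, push ε → (q_0, yy, Z)
  read y, top Z: go to q_2, push DZ → (q_2, y, DZ)
  ε-move, top D: go to q_0, push ε → (q_0, y, Z)
  read y, top Z: go to q_2, push DZ → (q_2, ε, DZ)
  ε-move, top D: go to q_0, push ε → (q_0, ε, Z)
All input consumed in state q_0 with stack Z.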